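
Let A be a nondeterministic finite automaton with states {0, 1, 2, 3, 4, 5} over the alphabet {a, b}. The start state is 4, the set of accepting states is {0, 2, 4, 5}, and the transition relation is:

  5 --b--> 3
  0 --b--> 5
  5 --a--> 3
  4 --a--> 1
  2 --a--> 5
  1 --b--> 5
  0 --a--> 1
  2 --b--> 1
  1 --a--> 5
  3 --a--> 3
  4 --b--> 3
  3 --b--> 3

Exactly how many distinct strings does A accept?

3

The useful subgraph on states {1, 4, 5} is acyclic, so L(A) is finite; the longest accepting path visits 3 useful states, giving maximum string length 2.
Counting accepting paths from 4 by length: 1 of length 0, 2 of length 2. Total 3.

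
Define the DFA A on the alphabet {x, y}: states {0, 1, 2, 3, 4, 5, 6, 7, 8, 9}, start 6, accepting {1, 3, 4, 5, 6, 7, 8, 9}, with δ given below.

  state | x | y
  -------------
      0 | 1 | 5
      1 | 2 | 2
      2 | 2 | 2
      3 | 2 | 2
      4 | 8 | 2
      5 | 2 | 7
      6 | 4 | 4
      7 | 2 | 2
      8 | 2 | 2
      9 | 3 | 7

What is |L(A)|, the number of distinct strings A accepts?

The useful subgraph on states {4, 6, 8} is acyclic, so L(A) is finite; the longest accepting path visits 3 useful states, giving maximum string length 2.
Counting accepting paths from 6 by length: 1 of length 0, 2 of length 1, 2 of length 2. Total 5.

5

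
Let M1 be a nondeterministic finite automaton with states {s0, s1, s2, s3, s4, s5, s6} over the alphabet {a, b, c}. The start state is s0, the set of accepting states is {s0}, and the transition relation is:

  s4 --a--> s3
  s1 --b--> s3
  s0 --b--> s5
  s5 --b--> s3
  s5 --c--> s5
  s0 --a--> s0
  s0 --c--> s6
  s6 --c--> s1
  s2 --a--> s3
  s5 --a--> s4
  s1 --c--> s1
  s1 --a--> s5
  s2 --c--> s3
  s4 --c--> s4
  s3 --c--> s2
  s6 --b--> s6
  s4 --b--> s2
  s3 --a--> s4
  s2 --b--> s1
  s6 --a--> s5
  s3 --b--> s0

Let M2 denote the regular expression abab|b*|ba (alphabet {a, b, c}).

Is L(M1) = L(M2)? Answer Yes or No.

No

The string a is accepted by M1 but rejected by M2.
So L(M1) ≠ L(M2).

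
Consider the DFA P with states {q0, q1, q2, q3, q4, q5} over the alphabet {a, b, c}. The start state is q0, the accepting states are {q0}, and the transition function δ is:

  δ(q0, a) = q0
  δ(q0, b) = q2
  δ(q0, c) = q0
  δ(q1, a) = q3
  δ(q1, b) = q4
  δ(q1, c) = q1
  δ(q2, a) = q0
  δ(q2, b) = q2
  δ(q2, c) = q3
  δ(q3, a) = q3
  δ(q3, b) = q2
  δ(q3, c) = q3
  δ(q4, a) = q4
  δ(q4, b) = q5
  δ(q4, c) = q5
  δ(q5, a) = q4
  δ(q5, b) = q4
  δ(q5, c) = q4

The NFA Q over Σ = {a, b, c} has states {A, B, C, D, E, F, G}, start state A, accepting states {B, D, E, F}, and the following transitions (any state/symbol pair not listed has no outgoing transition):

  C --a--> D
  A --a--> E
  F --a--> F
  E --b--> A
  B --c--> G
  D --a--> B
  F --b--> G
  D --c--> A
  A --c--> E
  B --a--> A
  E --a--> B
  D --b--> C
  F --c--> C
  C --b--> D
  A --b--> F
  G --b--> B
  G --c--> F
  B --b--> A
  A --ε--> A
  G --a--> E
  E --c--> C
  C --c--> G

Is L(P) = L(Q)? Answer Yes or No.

The empty string ε is accepted by P but rejected by Q.
So L(P) ≠ L(Q).

No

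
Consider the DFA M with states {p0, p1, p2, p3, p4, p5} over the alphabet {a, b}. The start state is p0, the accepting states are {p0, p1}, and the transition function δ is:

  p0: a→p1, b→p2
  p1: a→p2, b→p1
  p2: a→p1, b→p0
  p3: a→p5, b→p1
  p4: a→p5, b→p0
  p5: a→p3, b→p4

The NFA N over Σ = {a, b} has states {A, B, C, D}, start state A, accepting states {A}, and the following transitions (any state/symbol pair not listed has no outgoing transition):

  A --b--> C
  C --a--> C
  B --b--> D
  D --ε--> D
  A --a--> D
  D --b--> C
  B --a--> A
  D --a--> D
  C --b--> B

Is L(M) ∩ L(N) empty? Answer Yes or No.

The empty string ε is accepted by both M and N.
Hence L(M) ∩ L(N) ≠ ∅.

No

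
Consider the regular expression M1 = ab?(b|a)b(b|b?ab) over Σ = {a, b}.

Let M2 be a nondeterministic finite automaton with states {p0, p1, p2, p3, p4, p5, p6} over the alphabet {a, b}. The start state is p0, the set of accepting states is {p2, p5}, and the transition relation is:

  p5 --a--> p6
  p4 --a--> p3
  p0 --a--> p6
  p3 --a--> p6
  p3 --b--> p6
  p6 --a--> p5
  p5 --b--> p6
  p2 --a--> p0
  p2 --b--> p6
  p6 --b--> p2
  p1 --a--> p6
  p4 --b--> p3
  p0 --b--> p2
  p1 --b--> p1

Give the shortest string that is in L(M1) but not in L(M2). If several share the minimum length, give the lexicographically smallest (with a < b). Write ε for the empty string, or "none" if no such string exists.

aabab

The string aabab is accepted by M1 but not by M2.
No shorter string lies in the difference, and aabab is the lexicographically first length-5 string in L(M1) \ L(M2).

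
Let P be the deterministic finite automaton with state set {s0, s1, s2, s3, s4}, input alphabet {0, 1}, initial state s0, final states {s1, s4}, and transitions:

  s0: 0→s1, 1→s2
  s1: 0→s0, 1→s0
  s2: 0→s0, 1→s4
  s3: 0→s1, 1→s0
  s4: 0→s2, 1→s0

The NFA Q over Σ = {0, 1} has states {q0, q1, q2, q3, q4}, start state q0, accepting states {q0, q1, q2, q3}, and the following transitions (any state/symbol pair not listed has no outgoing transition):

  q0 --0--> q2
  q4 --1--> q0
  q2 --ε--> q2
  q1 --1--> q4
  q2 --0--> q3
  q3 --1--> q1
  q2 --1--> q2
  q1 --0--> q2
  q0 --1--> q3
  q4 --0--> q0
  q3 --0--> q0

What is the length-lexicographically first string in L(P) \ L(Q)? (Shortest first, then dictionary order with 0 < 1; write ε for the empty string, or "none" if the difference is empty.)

The string 0011 is accepted by P but not by Q.
No shorter string lies in the difference, and 0011 is the lexicographically first length-4 string in L(P) \ L(Q).

0011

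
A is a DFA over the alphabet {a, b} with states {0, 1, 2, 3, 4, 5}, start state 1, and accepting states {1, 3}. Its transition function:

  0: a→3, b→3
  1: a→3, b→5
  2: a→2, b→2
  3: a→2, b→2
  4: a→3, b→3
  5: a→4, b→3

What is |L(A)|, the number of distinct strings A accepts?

The useful subgraph on states {1, 3, 4, 5} is acyclic, so L(A) is finite; the longest accepting path visits 4 useful states, giving maximum string length 3.
Counting accepting paths from 1 by length: 1 of length 0, 1 of length 1, 1 of length 2, 2 of length 3. Total 5.

5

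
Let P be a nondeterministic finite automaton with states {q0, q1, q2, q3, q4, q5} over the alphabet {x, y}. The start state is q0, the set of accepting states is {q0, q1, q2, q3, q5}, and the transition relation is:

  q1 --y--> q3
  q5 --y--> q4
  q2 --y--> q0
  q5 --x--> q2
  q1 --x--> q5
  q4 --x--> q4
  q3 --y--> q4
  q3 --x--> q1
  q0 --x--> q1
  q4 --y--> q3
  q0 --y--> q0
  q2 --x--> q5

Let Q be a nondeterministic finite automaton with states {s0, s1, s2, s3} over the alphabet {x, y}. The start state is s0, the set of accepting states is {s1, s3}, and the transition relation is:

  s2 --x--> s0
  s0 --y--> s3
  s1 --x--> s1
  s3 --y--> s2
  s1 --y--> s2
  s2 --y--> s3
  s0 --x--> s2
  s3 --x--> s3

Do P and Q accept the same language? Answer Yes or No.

The empty string ε is accepted by P but rejected by Q.
So L(P) ≠ L(Q).

No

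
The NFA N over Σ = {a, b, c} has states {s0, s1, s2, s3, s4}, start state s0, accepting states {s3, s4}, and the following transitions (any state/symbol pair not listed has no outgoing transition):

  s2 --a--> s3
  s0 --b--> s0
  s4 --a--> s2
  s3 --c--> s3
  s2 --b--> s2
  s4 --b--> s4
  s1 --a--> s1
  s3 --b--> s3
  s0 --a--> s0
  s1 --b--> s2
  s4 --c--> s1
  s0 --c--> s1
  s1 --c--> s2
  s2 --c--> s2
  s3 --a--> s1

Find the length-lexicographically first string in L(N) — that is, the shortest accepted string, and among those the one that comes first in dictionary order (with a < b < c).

cba

A breadth-first search from s0 reaches an accepting state first via the path s0 → s1 → s2 → s3 on input cba.
No string of length < 3 is accepted (BFS exhausts all shorter strings without reaching an accepting state), and cba is the lexicographically least accepting string of length 3.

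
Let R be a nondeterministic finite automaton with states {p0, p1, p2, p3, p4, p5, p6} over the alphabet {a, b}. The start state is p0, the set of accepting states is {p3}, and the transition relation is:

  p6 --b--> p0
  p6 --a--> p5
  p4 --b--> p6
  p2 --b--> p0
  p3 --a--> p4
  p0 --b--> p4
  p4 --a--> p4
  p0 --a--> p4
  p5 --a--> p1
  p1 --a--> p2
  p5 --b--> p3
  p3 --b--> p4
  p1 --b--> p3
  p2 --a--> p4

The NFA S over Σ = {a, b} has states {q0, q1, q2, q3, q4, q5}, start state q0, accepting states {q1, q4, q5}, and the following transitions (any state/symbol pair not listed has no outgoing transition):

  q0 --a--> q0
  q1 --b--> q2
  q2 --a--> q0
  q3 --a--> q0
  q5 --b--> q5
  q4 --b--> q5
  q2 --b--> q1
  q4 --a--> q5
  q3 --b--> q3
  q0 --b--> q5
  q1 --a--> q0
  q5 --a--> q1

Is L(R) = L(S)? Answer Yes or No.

No

The string abab is accepted by R but rejected by S.
So L(R) ≠ L(S).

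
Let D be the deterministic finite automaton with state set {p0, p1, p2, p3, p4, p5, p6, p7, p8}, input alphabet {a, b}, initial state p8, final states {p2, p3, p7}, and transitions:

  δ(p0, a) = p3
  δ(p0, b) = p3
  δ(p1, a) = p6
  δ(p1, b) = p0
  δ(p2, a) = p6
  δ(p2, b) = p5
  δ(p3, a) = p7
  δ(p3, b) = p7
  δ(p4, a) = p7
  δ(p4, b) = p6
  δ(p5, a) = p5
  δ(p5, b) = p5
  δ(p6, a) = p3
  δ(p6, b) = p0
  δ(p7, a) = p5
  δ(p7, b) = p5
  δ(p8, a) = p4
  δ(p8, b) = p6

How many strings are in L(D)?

19

The useful subgraph on states {p0, p3, p4, p6, p7, p8} is acyclic, so L(D) is finite; the longest accepting path visits 6 useful states, giving maximum string length 5.
Counting accepting paths from p8 by length: 2 of length 2, 5 of length 3, 8 of length 4, 4 of length 5. Total 19.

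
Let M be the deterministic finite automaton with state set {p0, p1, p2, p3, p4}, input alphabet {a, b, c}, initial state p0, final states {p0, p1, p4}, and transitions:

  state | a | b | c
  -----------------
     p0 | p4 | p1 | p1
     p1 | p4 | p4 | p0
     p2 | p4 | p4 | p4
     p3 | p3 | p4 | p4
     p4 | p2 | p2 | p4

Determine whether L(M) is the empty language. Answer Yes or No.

The empty string ε is accepted: the run p0 ends in the accepting state p0.
Since at least one string is accepted, L(M) is not empty.

No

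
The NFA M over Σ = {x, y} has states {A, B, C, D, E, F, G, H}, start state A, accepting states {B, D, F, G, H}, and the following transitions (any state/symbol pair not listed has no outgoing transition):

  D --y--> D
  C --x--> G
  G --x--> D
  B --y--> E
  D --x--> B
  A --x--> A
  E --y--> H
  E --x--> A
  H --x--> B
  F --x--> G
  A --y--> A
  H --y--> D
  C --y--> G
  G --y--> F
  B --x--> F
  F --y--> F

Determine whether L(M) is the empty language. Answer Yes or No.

Yes

The states reachable from the start state are {A}.
None of the accepting states {B, D, F, G, H} is reachable, so no string is accepted and L(M) = ∅.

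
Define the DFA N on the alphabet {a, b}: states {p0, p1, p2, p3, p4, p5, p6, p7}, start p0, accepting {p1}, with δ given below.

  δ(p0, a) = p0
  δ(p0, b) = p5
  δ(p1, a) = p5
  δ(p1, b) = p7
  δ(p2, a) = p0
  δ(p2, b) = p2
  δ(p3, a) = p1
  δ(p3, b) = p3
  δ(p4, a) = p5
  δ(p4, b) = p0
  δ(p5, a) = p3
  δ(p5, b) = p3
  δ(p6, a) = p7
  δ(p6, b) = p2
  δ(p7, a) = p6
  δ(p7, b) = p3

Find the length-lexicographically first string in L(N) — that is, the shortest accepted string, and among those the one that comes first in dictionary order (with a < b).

A breadth-first search from p0 reaches an accepting state first via the path p0 → p5 → p3 → p1 on input baa.
No string of length < 3 is accepted (BFS exhausts all shorter strings without reaching an accepting state), and baa is the lexicographically least accepting string of length 3.

baa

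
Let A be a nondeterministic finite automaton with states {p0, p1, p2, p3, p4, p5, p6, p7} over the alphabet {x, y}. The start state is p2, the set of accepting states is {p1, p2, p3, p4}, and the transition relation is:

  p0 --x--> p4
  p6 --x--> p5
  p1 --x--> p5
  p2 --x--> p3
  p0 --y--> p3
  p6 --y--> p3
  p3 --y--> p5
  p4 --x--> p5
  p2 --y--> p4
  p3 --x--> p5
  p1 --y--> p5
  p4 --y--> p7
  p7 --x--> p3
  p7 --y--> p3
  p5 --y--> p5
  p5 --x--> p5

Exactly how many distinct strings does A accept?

5

The useful subgraph on states {p2, p3, p4, p7} is acyclic, so L(A) is finite; the longest accepting path visits 4 useful states, giving maximum string length 3.
Counting accepting paths from p2 by length: 1 of length 0, 2 of length 1, 2 of length 3. Total 5.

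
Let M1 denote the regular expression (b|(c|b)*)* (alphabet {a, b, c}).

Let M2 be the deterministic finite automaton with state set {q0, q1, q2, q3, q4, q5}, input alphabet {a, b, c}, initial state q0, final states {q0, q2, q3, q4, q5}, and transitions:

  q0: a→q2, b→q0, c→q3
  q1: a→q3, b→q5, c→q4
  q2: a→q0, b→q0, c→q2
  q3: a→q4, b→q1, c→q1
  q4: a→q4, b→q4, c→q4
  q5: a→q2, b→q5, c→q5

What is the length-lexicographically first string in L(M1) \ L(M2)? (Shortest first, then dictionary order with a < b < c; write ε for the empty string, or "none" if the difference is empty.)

cb

The string cb is accepted by M1 but not by M2.
No shorter string lies in the difference, and cb is the lexicographically first length-2 string in L(M1) \ L(M2).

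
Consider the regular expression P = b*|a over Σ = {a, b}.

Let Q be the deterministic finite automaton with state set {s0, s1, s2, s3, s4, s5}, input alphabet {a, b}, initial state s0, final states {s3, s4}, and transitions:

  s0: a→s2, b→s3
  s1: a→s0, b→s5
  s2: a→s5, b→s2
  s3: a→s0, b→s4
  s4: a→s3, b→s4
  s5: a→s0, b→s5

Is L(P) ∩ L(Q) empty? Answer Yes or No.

No

The string b is accepted by both P and Q.
Hence L(P) ∩ L(Q) ≠ ∅.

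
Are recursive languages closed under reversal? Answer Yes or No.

Reverse the input on the tape and then run the decider for L; this halts and accepts exactly Lᴿ.
So the recursive languages are closed under reversal.

Yes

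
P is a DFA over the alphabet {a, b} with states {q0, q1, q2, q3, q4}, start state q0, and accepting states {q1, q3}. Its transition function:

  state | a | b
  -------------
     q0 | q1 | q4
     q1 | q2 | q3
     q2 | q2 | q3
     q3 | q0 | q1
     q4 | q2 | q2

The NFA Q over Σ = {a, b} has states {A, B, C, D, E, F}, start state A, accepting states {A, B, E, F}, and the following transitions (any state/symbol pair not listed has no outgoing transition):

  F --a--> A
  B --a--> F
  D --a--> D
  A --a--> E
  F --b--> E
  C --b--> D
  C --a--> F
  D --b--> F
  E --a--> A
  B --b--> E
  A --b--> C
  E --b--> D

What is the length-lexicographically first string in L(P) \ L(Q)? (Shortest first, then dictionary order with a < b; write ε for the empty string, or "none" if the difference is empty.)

The string ab is accepted by P but not by Q.
No shorter string lies in the difference, and ab is the lexicographically first length-2 string in L(P) \ L(Q).

ab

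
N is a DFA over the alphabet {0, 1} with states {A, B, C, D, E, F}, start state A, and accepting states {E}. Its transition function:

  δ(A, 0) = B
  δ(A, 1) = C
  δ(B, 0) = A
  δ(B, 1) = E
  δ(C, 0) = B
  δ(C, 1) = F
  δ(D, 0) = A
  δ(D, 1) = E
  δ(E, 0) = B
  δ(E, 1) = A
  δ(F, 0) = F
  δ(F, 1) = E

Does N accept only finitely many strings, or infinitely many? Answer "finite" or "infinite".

infinite

State A is reachable from the start and can reach an accepting state, and it lies on the cycle A → B → A.
Traversing that cycle any number of times yields accepted strings of unbounded length, so the language is infinite.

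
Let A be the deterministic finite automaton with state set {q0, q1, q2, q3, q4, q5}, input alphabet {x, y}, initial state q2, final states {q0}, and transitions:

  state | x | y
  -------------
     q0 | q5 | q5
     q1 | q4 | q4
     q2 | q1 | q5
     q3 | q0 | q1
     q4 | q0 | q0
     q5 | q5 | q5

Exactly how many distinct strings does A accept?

4

The useful subgraph on states {q0, q1, q2, q4} is acyclic, so L(A) is finite; the longest accepting path visits 4 useful states, giving maximum string length 3.
Counting accepting paths from q2 by length: 4 of length 3. Total 4.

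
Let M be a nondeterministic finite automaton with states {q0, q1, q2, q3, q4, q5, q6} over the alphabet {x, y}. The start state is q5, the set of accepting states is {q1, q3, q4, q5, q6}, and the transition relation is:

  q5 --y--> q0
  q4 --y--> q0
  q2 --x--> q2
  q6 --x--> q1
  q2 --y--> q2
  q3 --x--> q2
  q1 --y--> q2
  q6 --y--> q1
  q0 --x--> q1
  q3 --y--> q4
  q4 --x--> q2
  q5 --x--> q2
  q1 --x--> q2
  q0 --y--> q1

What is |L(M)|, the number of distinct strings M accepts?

3

The useful subgraph on states {q0, q1, q5} is acyclic, so L(M) is finite; the longest accepting path visits 3 useful states, giving maximum string length 2.
Counting accepting paths from q5 by length: 1 of length 0, 2 of length 2. Total 3.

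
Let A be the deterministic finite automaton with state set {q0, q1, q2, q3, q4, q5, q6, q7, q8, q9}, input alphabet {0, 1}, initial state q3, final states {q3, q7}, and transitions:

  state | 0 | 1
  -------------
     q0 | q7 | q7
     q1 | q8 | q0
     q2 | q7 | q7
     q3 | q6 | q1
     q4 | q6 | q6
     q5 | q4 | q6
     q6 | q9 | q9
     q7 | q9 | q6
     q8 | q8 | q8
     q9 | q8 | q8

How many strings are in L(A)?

3

The useful subgraph on states {q0, q1, q3, q7} is acyclic, so L(A) is finite; the longest accepting path visits 4 useful states, giving maximum string length 3.
Counting accepting paths from q3 by length: 1 of length 0, 2 of length 3. Total 3.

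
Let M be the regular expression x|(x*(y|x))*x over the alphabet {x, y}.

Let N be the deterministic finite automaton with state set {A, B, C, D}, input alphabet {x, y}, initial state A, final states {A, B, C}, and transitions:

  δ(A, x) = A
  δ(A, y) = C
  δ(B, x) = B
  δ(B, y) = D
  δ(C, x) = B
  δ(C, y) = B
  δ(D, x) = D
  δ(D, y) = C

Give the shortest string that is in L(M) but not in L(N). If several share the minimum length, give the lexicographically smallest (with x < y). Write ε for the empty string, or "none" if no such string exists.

The string yxyx is accepted by M but not by N.
No shorter string lies in the difference, and yxyx is the lexicographically first length-4 string in L(M) \ L(N).

yxyx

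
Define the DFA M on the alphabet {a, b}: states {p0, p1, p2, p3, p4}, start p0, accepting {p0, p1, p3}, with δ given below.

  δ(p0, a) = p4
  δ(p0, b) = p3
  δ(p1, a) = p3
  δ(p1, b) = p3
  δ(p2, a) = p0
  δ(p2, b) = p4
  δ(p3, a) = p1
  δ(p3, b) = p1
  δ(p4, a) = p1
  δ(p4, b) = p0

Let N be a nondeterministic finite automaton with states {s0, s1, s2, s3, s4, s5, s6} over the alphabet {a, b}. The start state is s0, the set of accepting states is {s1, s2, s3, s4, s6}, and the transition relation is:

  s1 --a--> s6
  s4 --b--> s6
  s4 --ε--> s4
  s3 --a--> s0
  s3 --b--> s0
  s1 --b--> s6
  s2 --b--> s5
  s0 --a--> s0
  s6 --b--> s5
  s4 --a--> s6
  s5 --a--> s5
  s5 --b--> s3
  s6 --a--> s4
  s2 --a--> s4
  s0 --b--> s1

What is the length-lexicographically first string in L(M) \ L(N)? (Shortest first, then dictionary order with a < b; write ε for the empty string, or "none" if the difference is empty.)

ε

The empty string ε is accepted by M but not by N.
Since ε is the unique shortest string, it is the required witness.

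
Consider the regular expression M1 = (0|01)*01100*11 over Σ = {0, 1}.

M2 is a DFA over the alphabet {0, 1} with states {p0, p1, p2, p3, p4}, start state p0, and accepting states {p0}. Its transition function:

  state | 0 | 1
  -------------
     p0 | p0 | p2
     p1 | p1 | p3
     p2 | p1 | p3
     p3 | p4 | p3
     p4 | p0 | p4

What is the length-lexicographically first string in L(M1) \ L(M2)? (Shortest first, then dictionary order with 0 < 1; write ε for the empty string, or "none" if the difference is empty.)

The string 011011 is accepted by M1 but not by M2.
No shorter string lies in the difference, and 011011 is the lexicographically first length-6 string in L(M1) \ L(M2).

011011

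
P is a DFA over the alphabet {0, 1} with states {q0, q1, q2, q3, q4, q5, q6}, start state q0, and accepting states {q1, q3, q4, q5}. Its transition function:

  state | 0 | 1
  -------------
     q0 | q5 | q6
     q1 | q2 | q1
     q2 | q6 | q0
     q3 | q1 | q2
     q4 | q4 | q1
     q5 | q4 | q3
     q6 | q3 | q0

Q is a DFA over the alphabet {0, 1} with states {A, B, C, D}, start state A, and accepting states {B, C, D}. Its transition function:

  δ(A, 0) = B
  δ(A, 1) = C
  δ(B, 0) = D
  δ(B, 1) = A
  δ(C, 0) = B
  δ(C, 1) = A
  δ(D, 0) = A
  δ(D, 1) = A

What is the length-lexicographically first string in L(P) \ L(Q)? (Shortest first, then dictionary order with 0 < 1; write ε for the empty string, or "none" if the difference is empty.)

01

The string 01 is accepted by P but not by Q.
No shorter string lies in the difference, and 01 is the lexicographically first length-2 string in L(P) \ L(Q).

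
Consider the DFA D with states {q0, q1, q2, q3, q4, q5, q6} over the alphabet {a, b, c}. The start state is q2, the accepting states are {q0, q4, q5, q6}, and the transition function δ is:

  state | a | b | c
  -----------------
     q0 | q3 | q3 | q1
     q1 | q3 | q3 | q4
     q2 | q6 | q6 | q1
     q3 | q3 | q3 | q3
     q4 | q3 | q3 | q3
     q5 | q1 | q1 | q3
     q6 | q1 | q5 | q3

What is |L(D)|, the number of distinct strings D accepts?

11

The useful subgraph on states {q1, q2, q4, q5, q6} is acyclic, so L(D) is finite; the longest accepting path visits 5 useful states, giving maximum string length 4.
Counting accepting paths from q2 by length: 2 of length 1, 3 of length 2, 2 of length 3, 4 of length 4. Total 11.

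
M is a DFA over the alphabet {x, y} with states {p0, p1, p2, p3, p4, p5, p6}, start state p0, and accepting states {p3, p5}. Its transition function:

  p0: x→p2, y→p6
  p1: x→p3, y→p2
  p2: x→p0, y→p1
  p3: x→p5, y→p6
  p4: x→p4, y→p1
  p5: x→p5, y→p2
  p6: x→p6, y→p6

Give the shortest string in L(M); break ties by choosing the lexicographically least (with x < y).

xyx

A breadth-first search from p0 reaches an accepting state first via the path p0 → p2 → p1 → p3 on input xyx.
No string of length < 3 is accepted (BFS exhausts all shorter strings without reaching an accepting state), and xyx is the lexicographically least accepting string of length 3.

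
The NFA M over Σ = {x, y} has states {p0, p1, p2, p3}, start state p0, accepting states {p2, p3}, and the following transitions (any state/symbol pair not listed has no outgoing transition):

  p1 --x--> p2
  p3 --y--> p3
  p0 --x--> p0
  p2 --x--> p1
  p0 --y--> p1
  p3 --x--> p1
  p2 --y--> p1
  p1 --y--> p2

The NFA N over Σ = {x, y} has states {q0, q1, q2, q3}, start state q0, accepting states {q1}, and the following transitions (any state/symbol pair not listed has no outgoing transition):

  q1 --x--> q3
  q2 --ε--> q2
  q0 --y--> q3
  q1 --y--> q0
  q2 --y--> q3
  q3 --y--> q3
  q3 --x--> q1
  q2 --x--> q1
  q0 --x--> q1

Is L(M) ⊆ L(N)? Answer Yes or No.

The string yy is in L(M) but not in L(N).
So L(M) ⊄ L(N).

No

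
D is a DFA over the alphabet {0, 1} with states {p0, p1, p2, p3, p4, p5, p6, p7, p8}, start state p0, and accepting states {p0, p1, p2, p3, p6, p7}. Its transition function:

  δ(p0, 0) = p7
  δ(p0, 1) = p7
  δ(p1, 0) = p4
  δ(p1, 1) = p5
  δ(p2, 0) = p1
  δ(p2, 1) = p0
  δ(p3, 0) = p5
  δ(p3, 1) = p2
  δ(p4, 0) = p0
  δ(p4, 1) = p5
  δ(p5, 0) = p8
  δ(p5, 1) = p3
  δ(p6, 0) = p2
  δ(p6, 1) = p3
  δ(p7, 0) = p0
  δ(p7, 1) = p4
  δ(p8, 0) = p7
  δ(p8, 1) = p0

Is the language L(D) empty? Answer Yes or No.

The empty string ε is accepted: the run p0 ends in the accepting state p0.
Since at least one string is accepted, L(D) is not empty.

No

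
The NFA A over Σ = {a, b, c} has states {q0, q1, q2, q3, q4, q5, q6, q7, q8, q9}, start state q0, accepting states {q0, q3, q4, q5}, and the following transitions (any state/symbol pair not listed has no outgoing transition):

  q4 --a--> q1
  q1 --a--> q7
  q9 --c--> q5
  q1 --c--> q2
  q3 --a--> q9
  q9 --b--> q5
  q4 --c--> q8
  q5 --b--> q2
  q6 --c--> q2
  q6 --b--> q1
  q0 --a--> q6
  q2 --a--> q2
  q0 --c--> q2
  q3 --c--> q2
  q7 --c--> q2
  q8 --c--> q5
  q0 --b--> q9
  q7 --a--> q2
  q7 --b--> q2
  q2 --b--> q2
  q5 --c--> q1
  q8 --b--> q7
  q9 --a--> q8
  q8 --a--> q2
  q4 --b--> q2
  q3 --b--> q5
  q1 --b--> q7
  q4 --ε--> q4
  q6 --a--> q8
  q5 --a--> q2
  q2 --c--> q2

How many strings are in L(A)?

5

The useful subgraph on states {q0, q5, q6, q8, q9} is acyclic, so L(A) is finite; the longest accepting path visits 4 useful states, giving maximum string length 3.
Counting accepting paths from q0 by length: 1 of length 0, 2 of length 2, 2 of length 3. Total 5.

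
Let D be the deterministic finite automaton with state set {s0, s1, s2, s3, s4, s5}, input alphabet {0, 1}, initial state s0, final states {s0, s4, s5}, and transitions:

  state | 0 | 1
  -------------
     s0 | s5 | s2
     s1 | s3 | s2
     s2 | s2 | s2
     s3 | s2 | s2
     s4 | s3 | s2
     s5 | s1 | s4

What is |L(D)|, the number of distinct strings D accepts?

The useful subgraph on states {s0, s4, s5} is acyclic, so L(D) is finite; the longest accepting path visits 3 useful states, giving maximum string length 2.
Counting accepting paths from s0 by length: 1 of length 0, 1 of length 1, 1 of length 2. Total 3.

3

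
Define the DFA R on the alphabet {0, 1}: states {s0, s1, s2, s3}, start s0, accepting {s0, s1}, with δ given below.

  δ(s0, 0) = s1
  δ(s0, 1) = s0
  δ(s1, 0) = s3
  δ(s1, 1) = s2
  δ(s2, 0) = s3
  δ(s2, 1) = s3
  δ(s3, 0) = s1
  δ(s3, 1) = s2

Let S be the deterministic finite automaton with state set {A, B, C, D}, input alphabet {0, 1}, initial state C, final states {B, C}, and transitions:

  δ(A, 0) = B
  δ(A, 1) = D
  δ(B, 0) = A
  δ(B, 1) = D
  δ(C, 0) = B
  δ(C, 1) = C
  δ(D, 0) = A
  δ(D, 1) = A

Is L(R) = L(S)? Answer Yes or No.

Exploring the product automaton R × S from the start pair (s0, C), following both machines on each input symbol, reaches 4 state pairs: (s0, C), (s1, B), (s3, A), (s2, D).
R accepts in {s0, s1} and S accepts in {B, C}. In every reachable pair the two components are either both accepting — (s0, C), (s1, B) — or both non-accepting, so no string is accepted by exactly one of the machines: L(R) \ L(S) and L(S) \ L(R) are both empty.
Hence every string is accepted by R iff it is accepted by S, and the two languages coincide.

Yes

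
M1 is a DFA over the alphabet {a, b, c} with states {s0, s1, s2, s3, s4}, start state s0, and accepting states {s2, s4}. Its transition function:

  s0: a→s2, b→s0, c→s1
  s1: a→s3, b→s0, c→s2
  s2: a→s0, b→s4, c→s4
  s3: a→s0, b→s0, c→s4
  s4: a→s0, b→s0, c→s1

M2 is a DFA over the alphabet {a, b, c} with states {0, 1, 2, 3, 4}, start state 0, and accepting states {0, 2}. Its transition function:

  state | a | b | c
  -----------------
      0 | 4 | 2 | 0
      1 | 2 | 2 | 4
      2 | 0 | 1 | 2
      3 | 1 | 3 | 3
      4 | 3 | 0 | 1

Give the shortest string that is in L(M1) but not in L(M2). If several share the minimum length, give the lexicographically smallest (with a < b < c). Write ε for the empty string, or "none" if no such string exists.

a

The string a is accepted by M1 but not by M2.
No shorter string lies in the difference, and a is the lexicographically first length-1 string in L(M1) \ L(M2).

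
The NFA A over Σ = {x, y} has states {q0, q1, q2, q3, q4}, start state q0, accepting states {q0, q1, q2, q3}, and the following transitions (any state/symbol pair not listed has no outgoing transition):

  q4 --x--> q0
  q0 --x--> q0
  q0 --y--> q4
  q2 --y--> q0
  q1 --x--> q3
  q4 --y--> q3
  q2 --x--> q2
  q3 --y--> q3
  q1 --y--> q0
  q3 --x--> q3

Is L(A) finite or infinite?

infinite

State q0 is reachable from the start and can reach an accepting state, and it lies on the cycle q0 → q0.
Traversing that cycle any number of times yields accepted strings of unbounded length, so the language is infinite.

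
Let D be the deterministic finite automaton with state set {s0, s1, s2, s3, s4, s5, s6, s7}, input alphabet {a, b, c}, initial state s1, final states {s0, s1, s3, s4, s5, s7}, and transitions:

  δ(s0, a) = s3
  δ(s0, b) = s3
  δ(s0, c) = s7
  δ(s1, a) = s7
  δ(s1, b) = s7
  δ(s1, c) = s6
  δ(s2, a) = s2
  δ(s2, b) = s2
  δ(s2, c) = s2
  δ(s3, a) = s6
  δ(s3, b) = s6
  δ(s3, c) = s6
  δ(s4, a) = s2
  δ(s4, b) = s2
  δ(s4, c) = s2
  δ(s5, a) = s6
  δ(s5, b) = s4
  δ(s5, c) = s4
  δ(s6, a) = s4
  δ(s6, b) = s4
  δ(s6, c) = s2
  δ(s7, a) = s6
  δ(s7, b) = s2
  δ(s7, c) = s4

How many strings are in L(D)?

The useful subgraph on states {s1, s4, s6, s7} is acyclic, so L(D) is finite; the longest accepting path visits 4 useful states, giving maximum string length 3.
Counting accepting paths from s1 by length: 1 of length 0, 2 of length 1, 4 of length 2, 4 of length 3. Total 11.

11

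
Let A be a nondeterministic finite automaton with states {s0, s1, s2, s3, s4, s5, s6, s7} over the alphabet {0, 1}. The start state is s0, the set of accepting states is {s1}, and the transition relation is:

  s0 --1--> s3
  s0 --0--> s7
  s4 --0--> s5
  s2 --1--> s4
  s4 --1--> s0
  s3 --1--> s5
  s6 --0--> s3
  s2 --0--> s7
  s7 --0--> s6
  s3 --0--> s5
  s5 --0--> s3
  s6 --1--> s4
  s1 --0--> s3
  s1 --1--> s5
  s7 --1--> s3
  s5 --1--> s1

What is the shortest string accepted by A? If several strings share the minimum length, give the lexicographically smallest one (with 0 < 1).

101

A breadth-first search from s0 reaches an accepting state first via the path s0 → s3 → s5 → s1 on input 101.
No string of length < 3 is accepted (BFS exhausts all shorter strings without reaching an accepting state), and 101 is the lexicographically least accepting string of length 3.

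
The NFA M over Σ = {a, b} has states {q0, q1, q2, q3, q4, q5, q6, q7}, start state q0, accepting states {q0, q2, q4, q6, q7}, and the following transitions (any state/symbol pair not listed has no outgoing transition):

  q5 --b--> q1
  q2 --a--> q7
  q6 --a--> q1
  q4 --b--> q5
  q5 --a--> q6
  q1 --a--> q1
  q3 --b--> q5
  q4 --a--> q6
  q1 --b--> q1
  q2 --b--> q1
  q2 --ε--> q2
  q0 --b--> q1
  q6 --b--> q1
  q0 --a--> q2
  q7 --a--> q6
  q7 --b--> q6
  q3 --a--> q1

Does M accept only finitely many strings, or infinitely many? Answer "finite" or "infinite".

finite

The useful states (reachable from q0 and able to reach an accepting state) are {q0, q2, q6, q7}.
Restricted to these states the transition graph has no cycle, so every accepting path has bounded length and L is finite.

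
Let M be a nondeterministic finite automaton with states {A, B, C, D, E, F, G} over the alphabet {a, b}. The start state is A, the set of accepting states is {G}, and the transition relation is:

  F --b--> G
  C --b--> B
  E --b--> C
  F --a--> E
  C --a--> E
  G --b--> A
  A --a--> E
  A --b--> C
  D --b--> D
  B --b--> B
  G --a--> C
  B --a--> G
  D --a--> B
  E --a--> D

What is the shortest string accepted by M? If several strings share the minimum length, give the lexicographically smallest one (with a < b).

bba

A breadth-first search from A reaches an accepting state first via the path A → C → B → G on input bba.
No string of length < 3 is accepted (BFS exhausts all shorter strings without reaching an accepting state), and bba is the lexicographically least accepting string of length 3.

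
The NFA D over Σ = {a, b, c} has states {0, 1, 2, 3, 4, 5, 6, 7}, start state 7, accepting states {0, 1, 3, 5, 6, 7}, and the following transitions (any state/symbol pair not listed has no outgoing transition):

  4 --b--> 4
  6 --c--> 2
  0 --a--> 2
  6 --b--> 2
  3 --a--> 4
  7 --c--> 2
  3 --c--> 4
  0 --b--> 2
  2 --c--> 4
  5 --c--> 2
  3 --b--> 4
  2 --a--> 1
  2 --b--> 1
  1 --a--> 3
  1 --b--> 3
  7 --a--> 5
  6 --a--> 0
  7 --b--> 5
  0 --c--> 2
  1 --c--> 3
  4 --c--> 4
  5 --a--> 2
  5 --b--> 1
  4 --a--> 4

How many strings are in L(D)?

51

The useful subgraph on states {1, 2, 3, 5, 7} is acyclic, so L(D) is finite; the longest accepting path visits 5 useful states, giving maximum string length 4.
Counting accepting paths from 7 by length: 1 of length 0, 2 of length 1, 4 of length 2, 20 of length 3, 24 of length 4. Total 51.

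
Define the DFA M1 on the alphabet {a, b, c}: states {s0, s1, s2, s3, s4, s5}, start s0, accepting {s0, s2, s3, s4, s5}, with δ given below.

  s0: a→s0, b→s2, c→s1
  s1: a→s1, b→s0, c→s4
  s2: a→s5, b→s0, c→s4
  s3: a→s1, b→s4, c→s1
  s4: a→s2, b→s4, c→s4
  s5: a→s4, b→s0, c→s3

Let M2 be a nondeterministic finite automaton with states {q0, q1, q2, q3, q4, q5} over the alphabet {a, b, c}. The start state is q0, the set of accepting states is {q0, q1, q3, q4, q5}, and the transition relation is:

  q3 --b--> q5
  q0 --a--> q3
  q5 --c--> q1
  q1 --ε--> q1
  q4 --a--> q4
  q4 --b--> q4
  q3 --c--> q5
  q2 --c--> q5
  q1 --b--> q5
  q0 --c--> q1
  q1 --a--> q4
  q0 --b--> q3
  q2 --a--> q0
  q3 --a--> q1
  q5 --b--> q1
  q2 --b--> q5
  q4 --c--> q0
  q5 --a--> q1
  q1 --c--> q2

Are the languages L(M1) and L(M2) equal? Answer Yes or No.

The string cc is accepted by M1 but rejected by M2.
So L(M1) ≠ L(M2).

No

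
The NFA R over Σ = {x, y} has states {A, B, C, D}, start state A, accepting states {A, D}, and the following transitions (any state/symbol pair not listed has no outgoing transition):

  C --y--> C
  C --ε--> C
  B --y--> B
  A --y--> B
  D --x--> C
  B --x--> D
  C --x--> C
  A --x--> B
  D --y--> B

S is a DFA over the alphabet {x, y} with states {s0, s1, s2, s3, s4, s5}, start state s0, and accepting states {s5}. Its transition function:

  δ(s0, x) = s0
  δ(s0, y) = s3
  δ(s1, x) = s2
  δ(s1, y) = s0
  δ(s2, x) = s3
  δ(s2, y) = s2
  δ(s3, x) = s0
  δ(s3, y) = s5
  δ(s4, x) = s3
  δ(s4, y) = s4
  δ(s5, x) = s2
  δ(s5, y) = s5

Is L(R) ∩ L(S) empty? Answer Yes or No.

Exploring the product automaton R × S from the start pair (A, s0), following both machines on each input symbol, reaches 12 state pairs: (A, s0), (B, s0), (B, s3), (D, s0), (B, s5), (C, s0), (D, s2), (C, s3), (B, s2), (C, s5), (D, s3), (C, s2).
R accepts in {A, D} and S accepts in {s5}; no reachable pair has both components accepting, so no string drives both machines to acceptance simultaneously and L(R) ∩ L(S) = ∅.
So no string is accepted by both, and the intersection is empty.

Yes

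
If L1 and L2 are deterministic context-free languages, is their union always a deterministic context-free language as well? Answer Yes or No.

{aⁿbⁿ : n≥0} and {aⁿb²ⁿ : n≥0} are each accepted by a deterministic PDA (push the a's; pop one per b, respectively one per two b's), but their union U is not. Suppose a DPDA M accepted U. Being deterministic, M has a single run on aⁿb²ⁿ, and since aⁿbⁿ ∈ U that run passes through an accepting configuration right after consuming the prefix aⁿbⁿ and then goes on to accept again after n more b's. Build an ordinary (nondeterministic) PDA M′ that simulates M on a's and b's and, at any moment when M is in an accepting state, may switch to a second mode in which it reads only c's, feeding each c to M as a b; M′ accepts when M does. Then M′ accepts aⁱbʲcᵏ (k≥1) exactly when both aⁱbʲ ∈ U and aⁱbʲ⁺ᵏ ∈ U, and checking the four cases (i=j or j=2i, combined with j+k=i or j+k=2i) leaves only i=j=k: so L(M′) ∩ a*b*c⁺ = {aⁿbⁿcⁿ : n≥1} would be context-free, which it is not (pumping lemma) — contradiction. (The union is an unambiguous CFL; it is determinism, not unambiguity, that fails.)

No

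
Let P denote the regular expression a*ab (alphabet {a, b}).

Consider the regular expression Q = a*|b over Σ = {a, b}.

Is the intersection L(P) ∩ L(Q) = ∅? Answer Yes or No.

Converting the expression P to a DFA (subset construction, then merging equivalent states) gives the minimal DFA with states {p0, p1, p2, p3}, start state p0, accepting states {p3} and transitions p0: a→p1, b→p2; p1: a→p1, b→p3; p2: a→p2, b→p2; p3: a→p2, b→p2.
Converting the expression Q to a DFA (subset construction, then merging equivalent states) gives the minimal DFA with states {q0, q1, q2, q3}, start state q0, accepting states {q0, q1, q2} and transitions q0: a→q1, b→q2; q1: a→q1, b→q3; q2: a→q3, b→q3; q3: a→q3, b→q3.
Exploring the product automaton P × Q from the start pair (p0, q0), following both machines on each input symbol, reaches 5 state pairs: (p0, q0), (p1, q1), (p2, q2), (p3, q3), (p2, q3).
P accepts in {p3} and Q accepts in {q0, q1, q2}; no reachable pair has both components accepting, so no string drives both machines to acceptance simultaneously and L(P) ∩ L(Q) = ∅.
So no string is accepted by both, and the intersection is empty.

Yes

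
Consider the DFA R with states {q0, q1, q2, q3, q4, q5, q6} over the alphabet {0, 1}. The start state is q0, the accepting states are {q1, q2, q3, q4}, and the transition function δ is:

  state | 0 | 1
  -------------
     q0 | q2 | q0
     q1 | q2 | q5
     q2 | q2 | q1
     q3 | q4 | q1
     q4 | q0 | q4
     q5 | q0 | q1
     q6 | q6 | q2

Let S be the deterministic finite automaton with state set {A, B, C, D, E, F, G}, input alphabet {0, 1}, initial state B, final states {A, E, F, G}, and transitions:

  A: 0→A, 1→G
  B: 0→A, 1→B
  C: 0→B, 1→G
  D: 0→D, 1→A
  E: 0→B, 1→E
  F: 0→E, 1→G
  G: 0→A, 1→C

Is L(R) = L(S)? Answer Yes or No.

Exploring the product automaton R × S from the start pair (q0, B), following both machines on each input symbol, reaches 4 state pairs: (q0, B), (q2, A), (q1, G), (q5, C).
R accepts in {q1, q2, q3, q4} and S accepts in {A, E, F, G}. In every reachable pair the two components are either both accepting — (q2, A), (q1, G) — or both non-accepting, so no string is accepted by exactly one of the machines: L(R) \ L(S) and L(S) \ L(R) are both empty.
Hence every string is accepted by R iff it is accepted by S, and the two languages coincide.

Yes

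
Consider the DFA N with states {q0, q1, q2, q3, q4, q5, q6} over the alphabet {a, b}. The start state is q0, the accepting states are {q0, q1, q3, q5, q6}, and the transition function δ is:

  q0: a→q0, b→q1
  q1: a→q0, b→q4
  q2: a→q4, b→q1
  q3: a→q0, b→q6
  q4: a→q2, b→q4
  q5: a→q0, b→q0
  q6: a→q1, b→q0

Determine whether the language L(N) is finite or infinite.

infinite

State q0 is reachable from the start and can reach an accepting state, and it lies on the cycle q0 → q0.
Traversing that cycle any number of times yields accepted strings of unbounded length, so the language is infinite.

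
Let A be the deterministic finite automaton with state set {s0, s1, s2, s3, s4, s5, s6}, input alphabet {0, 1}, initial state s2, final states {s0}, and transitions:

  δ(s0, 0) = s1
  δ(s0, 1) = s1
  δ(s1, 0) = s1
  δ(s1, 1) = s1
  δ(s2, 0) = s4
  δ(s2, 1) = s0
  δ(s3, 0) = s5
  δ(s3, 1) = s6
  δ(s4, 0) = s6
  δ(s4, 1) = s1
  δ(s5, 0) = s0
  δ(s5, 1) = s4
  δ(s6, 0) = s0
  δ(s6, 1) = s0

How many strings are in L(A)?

The useful subgraph on states {s0, s2, s4, s6} is acyclic, so L(A) is finite; the longest accepting path visits 4 useful states, giving maximum string length 3.
Counting accepting paths from s2 by length: 1 of length 1, 2 of length 3. Total 3.

3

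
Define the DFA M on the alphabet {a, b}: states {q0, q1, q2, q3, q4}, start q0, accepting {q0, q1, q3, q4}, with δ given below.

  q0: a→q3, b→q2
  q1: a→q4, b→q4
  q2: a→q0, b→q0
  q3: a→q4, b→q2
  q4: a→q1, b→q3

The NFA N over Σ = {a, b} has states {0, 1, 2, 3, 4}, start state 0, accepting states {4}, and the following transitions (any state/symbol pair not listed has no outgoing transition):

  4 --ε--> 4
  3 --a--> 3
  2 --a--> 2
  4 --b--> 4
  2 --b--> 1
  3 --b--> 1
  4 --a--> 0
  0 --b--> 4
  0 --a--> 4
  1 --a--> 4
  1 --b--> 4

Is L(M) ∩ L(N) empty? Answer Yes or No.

No

The string a is accepted by both M and N.
Hence L(M) ∩ L(N) ≠ ∅.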